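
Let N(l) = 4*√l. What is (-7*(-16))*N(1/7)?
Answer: 64*√7 ≈ 169.33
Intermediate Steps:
(-7*(-16))*N(1/7) = (-7*(-16))*(4*√(1/7)) = 112*(4*√(⅐)) = 112*(4*(√7/7)) = 112*(4*√7/7) = 64*√7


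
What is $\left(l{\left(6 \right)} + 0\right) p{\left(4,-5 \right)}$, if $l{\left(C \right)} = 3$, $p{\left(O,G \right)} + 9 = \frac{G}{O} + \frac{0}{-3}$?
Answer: $- \frac{123}{4} \approx -30.75$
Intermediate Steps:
$p{\left(O,G \right)} = -9 + \frac{G}{O}$ ($p{\left(O,G \right)} = -9 + \left(\frac{G}{O} + \frac{0}{-3}\right) = -9 + \left(\frac{G}{O} + 0 \left(- \frac{1}{3}\right)\right) = -9 + \left(\frac{G}{O} + 0\right) = -9 + \frac{G}{O}$)
$\left(l{\left(6 \right)} + 0\right) p{\left(4,-5 \right)} = \left(3 + 0\right) \left(-9 - \frac{5}{4}\right) = 3 \left(-9 - \frac{5}{4}\right) = 3 \left(- \frac{41}{4}\right) = - \frac{123}{4}$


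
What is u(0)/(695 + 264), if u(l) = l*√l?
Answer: 0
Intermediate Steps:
u(l) = l^(3/2)
u(0)/(695 + 264) = 0^(3/2)/(695 + 264) = 0/959 = (1/959)*0 = 0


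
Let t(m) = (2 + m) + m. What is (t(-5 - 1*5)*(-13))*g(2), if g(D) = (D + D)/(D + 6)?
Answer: 117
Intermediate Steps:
t(m) = 2 + 2*m
g(D) = 2*D/(6 + D) (g(D) = (2*D)/(6 + D) = 2*D/(6 + D))
(t(-5 - 1*5)*(-13))*g(2) = ((2 + 2*(-5 - 1*5))*(-13))*(2*2/(6 + 2)) = ((2 + 2*(-5 - 5))*(-13))*(2*2/8) = ((2 + 2*(-10))*(-13))*(2*2*(⅛)) = ((2 - 20)*(-13))*(½) = -18*(-13)*(½) = 234*(½) = 117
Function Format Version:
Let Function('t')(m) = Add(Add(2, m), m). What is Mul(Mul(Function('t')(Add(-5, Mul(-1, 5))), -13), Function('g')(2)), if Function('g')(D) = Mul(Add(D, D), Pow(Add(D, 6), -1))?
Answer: 117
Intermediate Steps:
Function('t')(m) = Add(2, Mul(2, m))
Function('g')(D) = Mul(2, D, Pow(Add(6, D), -1)) (Function('g')(D) = Mul(Mul(2, D), Pow(Add(6, D), -1)) = Mul(2, D, Pow(Add(6, D), -1)))
Mul(Mul(Function('t')(Add(-5, Mul(-1, 5))), -13), Function('g')(2)) = Mul(Mul(Add(2, Mul(2, Add(-5, Mul(-1, 5)))), -13), Mul(2, 2, Pow(Add(6, 2), -1))) = Mul(Mul(Add(2, Mul(2, Add(-5, -5))), -13), Mul(2, 2, Pow(8, -1))) = Mul(Mul(Add(2, Mul(2, -10)), -13), Mul(2, 2, Rational(1, 8))) = Mul(Mul(Add(2, -20), -13), Rational(1, 2)) = Mul(Mul(-18, -13), Rational(1, 2)) = Mul(234, Rational(1, 2)) = 117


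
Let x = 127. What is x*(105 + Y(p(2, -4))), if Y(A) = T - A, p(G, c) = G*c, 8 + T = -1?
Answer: 13208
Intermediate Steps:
T = -9 (T = -8 - 1 = -9)
Y(A) = -9 - A
x*(105 + Y(p(2, -4))) = 127*(105 + (-9 - 2*(-4))) = 127*(105 + (-9 - 1*(-8))) = 127*(105 + (-9 + 8)) = 127*(105 - 1) = 127*104 = 13208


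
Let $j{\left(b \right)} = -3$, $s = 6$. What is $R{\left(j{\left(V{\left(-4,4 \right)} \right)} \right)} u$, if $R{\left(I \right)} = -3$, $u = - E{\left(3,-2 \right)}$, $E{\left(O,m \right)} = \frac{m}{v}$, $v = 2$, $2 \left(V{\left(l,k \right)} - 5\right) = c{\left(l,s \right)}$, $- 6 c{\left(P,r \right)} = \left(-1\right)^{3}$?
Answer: $-3$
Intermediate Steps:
$c{\left(P,r \right)} = \frac{1}{6}$ ($c{\left(P,r \right)} = - \frac{\left(-1\right)^{3}}{6} = \left(- \frac{1}{6}\right) \left(-1\right) = \frac{1}{6}$)
$V{\left(l,k \right)} = \frac{61}{12}$ ($V{\left(l,k \right)} = 5 + \frac{1}{2} \cdot \frac{1}{6} = 5 + \frac{1}{12} = \frac{61}{12}$)
$E{\left(O,m \right)} = \frac{m}{2}$
$u = 1$ ($u = - \frac{-2}{2} = \left(-1\right) \left(-1\right) = 1$)
$R{\left(j{\left(V{\left(-4,4 \right)} \right)} \right)} u = \left(-3\right) 1 = -3$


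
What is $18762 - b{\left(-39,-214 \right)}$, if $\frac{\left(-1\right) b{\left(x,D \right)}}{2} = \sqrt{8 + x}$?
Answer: $18762 + 2 i \sqrt{31} \approx 18762.0 + 11.136 i$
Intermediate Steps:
$b{\left(x,D \right)} = - 2 \sqrt{8 + x}$
$18762 - b{\left(-39,-214 \right)} = 18762 - - 2 \sqrt{8 - 39} = 18762 - - 2 \sqrt{-31} = 18762 - - 2 i \sqrt{31} = 18762 + 2 i \sqrt{31}$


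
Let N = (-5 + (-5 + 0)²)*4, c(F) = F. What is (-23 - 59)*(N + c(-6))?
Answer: -6068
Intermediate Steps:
N = 80 (N = (-5 + (-5)²)*4 = (-5 + 25)*4 = 20*4 = 80)
(-23 - 59)*(N + c(-6)) = (-23 - 59)*(80 - 6) = -82*74 = -6068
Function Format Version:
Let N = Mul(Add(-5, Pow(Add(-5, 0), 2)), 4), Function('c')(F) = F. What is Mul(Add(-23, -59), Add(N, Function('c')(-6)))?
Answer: -6068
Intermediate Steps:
N = 80 (N = Mul(Add(-5, Pow(-5, 2)), 4) = Mul(Add(-5, 25), 4) = Mul(20, 4) = 80)
Mul(Add(-23, -59), Add(N, Function('c')(-6))) = Mul(Add(-23, -59), Add(80, -6)) = Mul(-82, 74) = -6068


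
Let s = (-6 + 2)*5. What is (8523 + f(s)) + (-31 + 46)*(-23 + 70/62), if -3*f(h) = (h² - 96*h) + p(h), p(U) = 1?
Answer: 690178/93 ≈ 7421.3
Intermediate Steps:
s = -20 (s = -4*5 = -20)
f(h) = -⅓ + 32*h - h²/3 (f(h) = -((h² - 96*h) + 1)/3 = -(1 + h² - 96*h)/3 = -⅓ + 32*h - h²/3)
(8523 + f(s)) + (-31 + 46)*(-23 + 70/62) = (8523 + (-⅓ + 32*(-20) - ⅓*(-20)²)) + (-31 + 46)*(-23 + 70/62) = (8523 + (-⅓ - 640 - ⅓*400)) + 15*(-23 + 70*(1/62)) = (8523 + (-⅓ - 640 - 400/3)) + 15*(-23 + 35/31) = (8523 - 2321/3) + 15*(-678/31) = 23248/3 - 10170/31 = 690178/93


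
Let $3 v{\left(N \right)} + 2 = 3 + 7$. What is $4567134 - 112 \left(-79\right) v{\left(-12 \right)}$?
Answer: $\frac{13772186}{3} \approx 4.5907 \cdot 10^{6}$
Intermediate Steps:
$v{\left(N \right)} = \frac{8}{3}$ ($v{\left(N \right)} = - \frac{2}{3} + \frac{3 + 7}{3} = - \frac{2}{3} + \frac{1}{3} \cdot 10 = - \frac{2}{3} + \frac{10}{3} = \frac{8}{3}$)
$4567134 - 112 \left(-79\right) v{\left(-12 \right)} = 4567134 - 112 \left(-79\right) \frac{8}{3} = 4567134 - \left(-8848\right) \frac{8}{3} = 4567134 - - \frac{70784}{3} = 4567134 + \frac{70784}{3} = \frac{13772186}{3}$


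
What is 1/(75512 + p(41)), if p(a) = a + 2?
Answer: 1/75555 ≈ 1.3235e-5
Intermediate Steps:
p(a) = 2 + a
1/(75512 + p(41)) = 1/(75512 + (2 + 41)) = 1/(75512 + 43) = 1/75555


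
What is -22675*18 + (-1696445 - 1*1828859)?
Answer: -3933454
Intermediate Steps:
-22675*18 + (-1696445 - 1*1828859) = -408150 + (-1696445 - 1828859) = -408150 - 3525304 = -3933454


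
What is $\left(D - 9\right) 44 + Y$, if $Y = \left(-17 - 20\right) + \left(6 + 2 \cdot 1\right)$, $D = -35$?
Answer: $-1965$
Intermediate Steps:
$Y = -29$ ($Y = -37 + \left(6 + 2\right) = -37 + 8 = -29$)
$\left(D - 9\right) 44 + Y = \left(-35 - 9\right) 44 - 29 = \left(-44\right) 44 - 29 = -1936 - 29 = -1965$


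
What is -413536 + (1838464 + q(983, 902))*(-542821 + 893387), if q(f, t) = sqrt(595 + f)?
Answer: 644502557088 + 350566*sqrt(1578) ≈ 6.4452e+11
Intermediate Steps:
-413536 + (1838464 + q(983, 902))*(-542821 + 893387) = -413536 + (1838464 + sqrt(595 + 983))*(-542821 + 893387) = -413536 + (1838464 + sqrt(1578))*350566 = -413536 + (644502970624 + 350566*sqrt(1578)) = 644502557088 + 350566*sqrt(1578)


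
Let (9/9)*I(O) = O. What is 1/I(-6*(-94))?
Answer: 1/564 ≈ 0.0017731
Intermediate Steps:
I(O) = O
1/I(-6*(-94)) = 1/(-6*(-94)) = 1/564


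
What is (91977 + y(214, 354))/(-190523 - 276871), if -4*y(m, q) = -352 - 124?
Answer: -46048/233697 ≈ -0.19704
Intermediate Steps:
y(m, q) = 119 (y(m, q) = -(-352 - 124)/4 = -¼*(-476) = 119)
(91977 + y(214, 354))/(-190523 - 276871) = (91977 + 119)/(-190523 - 276871) = 92096/(-467394) = 92096*(-1/467394) = -46048/233697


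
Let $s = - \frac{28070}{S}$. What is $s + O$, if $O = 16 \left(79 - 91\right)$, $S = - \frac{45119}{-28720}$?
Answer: $- \frac{814833248}{45119} \approx -18060.0$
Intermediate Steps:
$S = \frac{45119}{28720}$ ($S = \left(-45119\right) \left(- \frac{1}{28720}\right) = \frac{45119}{28720} \approx 1.571$)
$O = -192$ ($O = 16 \left(-12\right) = -192$)
$s = - \frac{806170400}{45119}$ ($s = - \frac{28070}{\frac{45119}{28720}} = \left(-28070\right) \frac{28720}{45119} = - \frac{806170400}{45119} \approx -17868.0$)
$s + O = - \frac{806170400}{45119} - 192 = - \frac{814833248}{45119}$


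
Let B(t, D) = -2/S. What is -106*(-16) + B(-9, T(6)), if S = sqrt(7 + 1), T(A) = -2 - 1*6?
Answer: 1696 - sqrt(2)/2 ≈ 1695.3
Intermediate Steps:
T(A) = -8 (T(A) = -2 - 6 = -8)
S = 2*sqrt(2) (S = sqrt(8) = 2*sqrt(2) ≈ 2.8284)
B(t, D) = -sqrt(2)/2 (B(t, D) = -2*sqrt(2)/4 = -sqrt(2)/2)
-106*(-16) + B(-9, T(6)) = -106*(-16) - sqrt(2)/2 = 1696 - sqrt(2)/2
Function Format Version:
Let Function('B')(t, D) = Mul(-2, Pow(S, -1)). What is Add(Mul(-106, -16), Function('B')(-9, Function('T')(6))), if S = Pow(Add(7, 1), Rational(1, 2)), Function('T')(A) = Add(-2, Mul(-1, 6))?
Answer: Add(1696, Mul(Rational(-1, 2), Pow(2, Rational(1, 2)))) ≈ 1695.3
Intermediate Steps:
Function('T')(A) = -8 (Function('T')(A) = Add(-2, -6) = -8)
S = Mul(2, Pow(2, Rational(1, 2))) (S = Pow(8, Rational(1, 2)) = Mul(2, Pow(2, Rational(1, 2))) ≈ 2.8284)
Function('B')(t, D) = Mul(Rational(-1, 2), Pow(2, Rational(1, 2))) (Function('B')(t, D) = Mul(-2, Pow(Mul(2, Pow(2, Rational(1, 2))), -1)) = Mul(-2, Mul(Rational(1, 4), Pow(2, Rational(1, 2)))) = Mul(Rational(-1, 2), Pow(2, Rational(1, 2))))
Add(Mul(-106, -16), Function('B')(-9, Function('T')(6))) = Add(Mul(-106, -16), Mul(Rational(-1, 2), Pow(2, Rational(1, 2)))) = Add(1696, Mul(Rational(-1, 2), Pow(2, Rational(1, 2))))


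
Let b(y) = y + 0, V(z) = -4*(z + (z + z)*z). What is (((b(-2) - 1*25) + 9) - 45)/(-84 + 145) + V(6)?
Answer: -19095/61 ≈ -313.03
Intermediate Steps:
V(z) = -8*z² - 4*z (V(z) = -4*(z + (2*z)*z) = -4*(z + 2*z²) = -8*z² - 4*z)
b(y) = y
(((b(-2) - 1*25) + 9) - 45)/(-84 + 145) + V(6) = (((-2 - 1*25) + 9) - 45)/(-84 + 145) - 4*6*(1 + 2*6) = (((-2 - 25) + 9) - 45)/61 - 4*6*(1 + 12) = ((-27 + 9) - 45)*(1/61) - 4*6*13 = (-18 - 45)*(1/61) - 312 = -63*1/61 - 312 = -63/61 - 312 = -19095/61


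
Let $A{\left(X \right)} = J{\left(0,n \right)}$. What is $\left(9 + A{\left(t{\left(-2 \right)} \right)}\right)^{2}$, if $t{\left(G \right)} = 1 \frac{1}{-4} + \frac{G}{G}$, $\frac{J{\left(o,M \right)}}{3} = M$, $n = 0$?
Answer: $81$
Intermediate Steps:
$J{\left(o,M \right)} = 3 M$
$t{\left(G \right)} = \frac{3}{4}$ ($t{\left(G \right)} = 1 \left(- \frac{1}{4}\right) + 1 = - \frac{1}{4} + 1 = \frac{3}{4}$)
$A{\left(X \right)} = 0$ ($A{\left(X \right)} = 3 \cdot 0 = 0$)
$\left(9 + A{\left(t{\left(-2 \right)} \right)}\right)^{2} = \left(9 + 0\right)^{2} = 9^{2} = 81$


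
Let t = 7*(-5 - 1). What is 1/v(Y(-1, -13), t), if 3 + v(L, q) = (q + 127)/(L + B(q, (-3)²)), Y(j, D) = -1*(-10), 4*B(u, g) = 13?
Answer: 53/181 ≈ 0.29282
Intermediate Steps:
B(u, g) = 13/4 (B(u, g) = (¼)*13 = 13/4)
Y(j, D) = 10
t = -42 (t = 7*(-6) = -42)
v(L, q) = -3 + (127 + q)/(13/4 + L) (v(L, q) = -3 + (q + 127)/(L + 13/4) = -3 + (127 + q)/(13/4 + L))
1/v(Y(-1, -13), t) = 1/((469 - 12*10 + 4*(-42))/(13 + 4*10)) = 1/((469 - 120 - 168)/(13 + 40)) = 1/(181/53) = 53/181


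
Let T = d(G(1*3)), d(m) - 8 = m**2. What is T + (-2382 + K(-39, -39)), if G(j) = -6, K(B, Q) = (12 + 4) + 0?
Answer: -2322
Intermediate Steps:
K(B, Q) = 16 (K(B, Q) = 16 + 0 = 16)
d(m) = 8 + m**2
T = 44 (T = 8 + (-6)**2 = 8 + 36 = 44)
T + (-2382 + K(-39, -39)) = 44 + (-2382 + 16) = 44 - 2366 = -2322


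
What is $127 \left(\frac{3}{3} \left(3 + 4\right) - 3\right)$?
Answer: $508$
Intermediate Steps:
$127 \left(\frac{3}{3} \left(3 + 4\right) - 3\right) = 127 \left(3 \cdot \frac{1}{3} \cdot 7 - 3\right) = 127 \left(1 \cdot 7 - 3\right) = 127 \left(7 - 3\right) = 127 \cdot 4 = 508$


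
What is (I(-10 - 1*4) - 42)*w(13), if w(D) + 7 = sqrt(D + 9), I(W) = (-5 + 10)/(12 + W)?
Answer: 623/2 - 89*sqrt(22)/2 ≈ 102.78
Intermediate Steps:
I(W) = 5/(12 + W)
w(D) = -7 + sqrt(9 + D) (w(D) = -7 + sqrt(D + 9) = -7 + sqrt(9 + D))
(I(-10 - 1*4) - 42)*w(13) = (5/(12 + (-10 - 1*4)) - 42)*(-7 + sqrt(9 + 13)) = (5/(12 + (-10 - 4)) - 42)*(-7 + sqrt(22)) = (5/(12 - 14) - 42)*(-7 + sqrt(22)) = (5/(-2) - 42)*(-7 + sqrt(22)) = (5*(-1/2) - 42)*(-7 + sqrt(22)) = (-5/2 - 42)*(-7 + sqrt(22)) = -89*(-7 + sqrt(22))/2 = 623/2 - 89*sqrt(22)/2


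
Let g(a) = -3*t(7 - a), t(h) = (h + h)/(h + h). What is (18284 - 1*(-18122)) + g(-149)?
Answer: 36403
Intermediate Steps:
t(h) = 1 (t(h) = (2*h)/((2*h)) = (2*h)*(1/(2*h)) = 1)
g(a) = -3 (g(a) = -3*1 = -3)
(18284 - 1*(-18122)) + g(-149) = (18284 - 1*(-18122)) - 3 = (18284 + 18122) - 3 = 36406 - 3 = 36403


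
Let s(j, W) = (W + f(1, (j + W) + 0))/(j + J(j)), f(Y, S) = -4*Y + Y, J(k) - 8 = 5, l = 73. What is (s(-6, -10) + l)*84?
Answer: 5976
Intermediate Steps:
J(k) = 13 (J(k) = 8 + 5 = 13)
f(Y, S) = -3*Y
s(j, W) = (-3 + W)/(13 + j) (s(j, W) = (W - 3*1)/(j + 13) = (W - 3)/(13 + j) = (-3 + W)/(13 + j))
(s(-6, -10) + l)*84 = ((-3 - 10)/(13 - 6) + 73)*84 = (-13/7 + 73)*84 = (498/7)*84 = 5976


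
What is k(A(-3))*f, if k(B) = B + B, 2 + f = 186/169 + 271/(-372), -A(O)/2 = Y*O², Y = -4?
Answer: -1228116/5239 ≈ -234.42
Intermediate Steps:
A(O) = 8*O² (A(O) = -(-8)*O² = 8*O²)
f = -102343/62868 (f = -2 + (186/169 + 271/(-372)) = -2 + (186*(1/169) + 271*(-1/372)) = -2 + (186/169 - 271/372) = -2 + 23393/62868 = -102343/62868 ≈ -1.6279)
k(B) = 2*B
k(A(-3))*f = (2*(8*(-3)²))*(-102343/62868) = (2*(8*9))*(-102343/62868) = (2*72)*(-102343/62868) = 144*(-102343/62868) = -1228116/5239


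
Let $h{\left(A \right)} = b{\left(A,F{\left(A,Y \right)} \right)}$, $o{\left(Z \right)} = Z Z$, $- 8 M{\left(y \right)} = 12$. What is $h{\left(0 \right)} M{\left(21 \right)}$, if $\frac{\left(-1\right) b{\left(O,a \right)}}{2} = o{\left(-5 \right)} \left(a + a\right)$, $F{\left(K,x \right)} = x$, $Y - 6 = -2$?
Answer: $600$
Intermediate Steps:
$Y = 4$ ($Y = 6 - 2 = 4$)
$M{\left(y \right)} = - \frac{3}{2}$ ($M{\left(y \right)} = \left(- \frac{1}{8}\right) 12 = - \frac{3}{2}$)
$o{\left(Z \right)} = Z^{2}$
$b{\left(O,a \right)} = - 100 a$ ($b{\left(O,a \right)} = - 2 \left(-5\right)^{2} \left(a + a\right) = - 2 \cdot 25 \cdot 2 a = - 2 \cdot 50 a = - 100 a$)
$h{\left(A \right)} = -400$ ($h{\left(A \right)} = \left(-100\right) 4 = -400$)
$h{\left(0 \right)} M{\left(21 \right)} = \left(-400\right) \left(- \frac{3}{2}\right) = 600$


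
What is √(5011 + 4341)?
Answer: 2*√2338 ≈ 96.706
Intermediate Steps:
√(5011 + 4341) = √9352 = 2*√2338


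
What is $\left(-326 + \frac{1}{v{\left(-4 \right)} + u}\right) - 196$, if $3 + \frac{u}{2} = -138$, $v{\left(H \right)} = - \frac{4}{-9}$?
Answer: $- \frac{1322757}{2534} \approx -522.0$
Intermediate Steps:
$v{\left(H \right)} = \frac{4}{9}$ ($v{\left(H \right)} = \left(-4\right) \left(- \frac{1}{9}\right) = \frac{4}{9}$)
$u = -282$ ($u = -6 + 2 \left(-138\right) = -6 - 276 = -282$)
$\left(-326 + \frac{1}{v{\left(-4 \right)} + u}\right) - 196 = \left(-326 + \frac{1}{\frac{4}{9} - 282}\right) - 196 = \left(-326 + \frac{1}{- \frac{2534}{9}}\right) - 196 = \left(-326 - \frac{9}{2534}\right) - 196 = - \frac{826093}{2534} - 196 = - \frac{1322757}{2534}$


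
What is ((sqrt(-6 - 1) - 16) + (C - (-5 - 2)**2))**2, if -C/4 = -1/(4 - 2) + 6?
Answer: (87 - I*sqrt(7))**2 ≈ 7562.0 - 460.36*I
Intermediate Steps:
C = -22 (C = -4*(-1/(4 - 2) + 6) = -4*(-1/2 + 6) = -4*11/2 = -22)
((sqrt(-6 - 1) - 16) + (C - (-5 - 2)**2))**2 = ((sqrt(-6 - 1) - 16) + (-22 - (-5 - 2)**2))**2 = ((sqrt(-7) - 16) + (-22 - 1*(-7)**2))**2 = ((I*sqrt(7) - 16) + (-22 - 1*49))**2 = ((-16 + I*sqrt(7)) + (-22 - 49))**2 = ((-16 + I*sqrt(7)) - 71)**2 = (-87 + I*sqrt(7))**2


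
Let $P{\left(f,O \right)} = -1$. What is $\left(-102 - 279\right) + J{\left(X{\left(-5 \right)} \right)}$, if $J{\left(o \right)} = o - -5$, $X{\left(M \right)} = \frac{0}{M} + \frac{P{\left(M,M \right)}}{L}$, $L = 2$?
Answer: $- \frac{753}{2} \approx -376.5$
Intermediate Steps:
$X{\left(M \right)} = - \frac{1}{2}$ ($X{\left(M \right)} = \frac{0}{M} - \frac{1}{2} = 0 - \frac{1}{2} = - \frac{1}{2}$)
$J{\left(o \right)} = 5 + o$ ($J{\left(o \right)} = o + 5 = 5 + o$)
$\left(-102 - 279\right) + J{\left(X{\left(-5 \right)} \right)} = \left(-102 - 279\right) + \left(5 - \frac{1}{2}\right) = -381 + \frac{9}{2} = - \frac{753}{2}$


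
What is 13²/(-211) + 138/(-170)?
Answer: -28924/17935 ≈ -1.6127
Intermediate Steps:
13²/(-211) + 138/(-170) = 169*(-1/211) + 138*(-1/170) = -169/211 - 69/85 = -28924/17935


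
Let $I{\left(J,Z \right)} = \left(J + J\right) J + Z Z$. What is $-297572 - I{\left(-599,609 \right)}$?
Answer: $-1386055$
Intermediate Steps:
$I{\left(J,Z \right)} = Z^{2} + 2 J^{2}$ ($I{\left(J,Z \right)} = 2 J J + Z^{2} = 2 J^{2} + Z^{2} = Z^{2} + 2 J^{2}$)
$-297572 - I{\left(-599,609 \right)} = -297572 - \left(609^{2} + 2 \left(-599\right)^{2}\right) = -297572 - \left(370881 + 2 \cdot 358801\right) = -297572 - \left(370881 + 717602\right) = -297572 - 1088483 = -1386055$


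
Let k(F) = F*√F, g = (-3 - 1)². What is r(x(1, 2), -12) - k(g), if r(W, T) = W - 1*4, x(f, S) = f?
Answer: -67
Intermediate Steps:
g = 16 (g = (-4)² = 16)
k(F) = F^(3/2)
r(W, T) = -4 + W (r(W, T) = W - 4 = -4 + W)
r(x(1, 2), -12) - k(g) = (-4 + 1) - 16^(3/2) = -3 - 1*64 = -3 - 64 = -67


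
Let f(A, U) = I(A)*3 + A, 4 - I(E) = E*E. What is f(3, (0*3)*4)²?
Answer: 144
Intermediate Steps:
I(E) = 4 - E² (I(E) = 4 - E*E = 4 - E²)
f(A, U) = 12 + A - 3*A² (f(A, U) = (4 - A²)*3 + A = (12 - 3*A²) + A = 12 + A - 3*A²)
f(3, (0*3)*4)² = (12 + 3 - 3*3²)² = (12 + 3 - 3*9)² = (12 + 3 - 27)² = (-12)² = 144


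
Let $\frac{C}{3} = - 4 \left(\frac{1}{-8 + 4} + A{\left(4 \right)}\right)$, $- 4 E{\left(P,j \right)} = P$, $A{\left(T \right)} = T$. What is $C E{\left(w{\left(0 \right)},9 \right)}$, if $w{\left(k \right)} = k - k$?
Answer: $0$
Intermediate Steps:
$w{\left(k \right)} = 0$
$E{\left(P,j \right)} = - \frac{P}{4}$
$C = -45$ ($C = 3 \left(- 4 \left(\frac{1}{-8 + 4} + 4\right)\right) = 3 \left(- 4 \left(\frac{1}{-4} + 4\right)\right) = 3 \left(- 4 \left(- \frac{1}{4} + 4\right)\right) = 3 \left(\left(-4\right) \frac{15}{4}\right) = 3 \left(-15\right) = -45$)
$C E{\left(w{\left(0 \right)},9 \right)} = - 45 \left(\left(- \frac{1}{4}\right) 0\right) = \left(-45\right) 0 = 0$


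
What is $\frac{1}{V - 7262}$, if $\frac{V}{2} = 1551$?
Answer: $- \frac{1}{4160} \approx -0.00024038$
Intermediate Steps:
$V = 3102$ ($V = 2 \cdot 1551 = 3102$)
$\frac{1}{V - 7262} = \frac{1}{3102 - 7262} = \frac{1}{-4160} = - \frac{1}{4160}$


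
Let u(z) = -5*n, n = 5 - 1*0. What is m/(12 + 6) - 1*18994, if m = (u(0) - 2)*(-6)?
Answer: -18985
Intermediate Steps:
n = 5 (n = 5 + 0 = 5)
u(z) = -25 (u(z) = -5*5 = -25)
m = 162 (m = (-25 - 2)*(-6) = -27*(-6) = 162)
m/(12 + 6) - 1*18994 = 162/(12 + 6) - 1*18994 = 162/18 - 18994 = (1/18)*162 - 18994 = 9 - 18994 = -18985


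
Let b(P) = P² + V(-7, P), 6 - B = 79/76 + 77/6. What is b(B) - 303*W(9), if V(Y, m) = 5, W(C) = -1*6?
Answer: 97988857/51984 ≈ 1885.0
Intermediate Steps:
W(C) = -6
B = -1795/228 (B = 6 - (79/76 + 77/6) = 6 - 1*3163/228 = 6 - 3163/228 = -1795/228 ≈ -7.8728)
b(P) = 5 + P² (b(P) = P² + 5 = 5 + P²)
b(B) - 303*W(9) = (5 + (-1795/228)²) - 303*(-6) = (5 + 3222025/51984) + 1818 = 3481945/51984 + 1818 = 97988857/51984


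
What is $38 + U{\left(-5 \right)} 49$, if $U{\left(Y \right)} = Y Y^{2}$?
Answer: $-6087$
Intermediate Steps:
$U{\left(Y \right)} = Y^{3}$
$38 + U{\left(-5 \right)} 49 = 38 + \left(-5\right)^{3} \cdot 49 = 38 - 6125 = -6087$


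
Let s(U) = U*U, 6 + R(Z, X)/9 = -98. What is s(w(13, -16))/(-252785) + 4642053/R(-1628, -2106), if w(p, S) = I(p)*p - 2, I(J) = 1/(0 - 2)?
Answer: -30088241929/6066840 ≈ -4959.5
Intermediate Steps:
I(J) = -1/2 (I(J) = 1/(-2) = -1/2)
R(Z, X) = -936 (R(Z, X) = -54 + 9*(-98) = -54 - 882 = -936)
w(p, S) = -2 - p/2 (w(p, S) = -p/2 - 2 = -2 - p/2)
s(U) = U**2
s(w(13, -16))/(-252785) + 4642053/R(-1628, -2106) = (-2 - 1/2*13)**2/(-252785) + 4642053/(-936) = (-2 - 13/2)**2*(-1/252785) + 4642053*(-1/936) = (-17/2)**2*(-1/252785) - 119027/24 = (289/4)*(-1/252785) - 119027/24 = -289/1011140 - 119027/24 = -30088241929/6066840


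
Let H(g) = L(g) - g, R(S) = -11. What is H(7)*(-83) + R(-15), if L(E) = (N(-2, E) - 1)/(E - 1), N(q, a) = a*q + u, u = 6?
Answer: 1389/2 ≈ 694.50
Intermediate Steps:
N(q, a) = 6 + a*q (N(q, a) = a*q + 6 = 6 + a*q)
L(E) = (5 - 2*E)/(-1 + E) (L(E) = ((6 + E*(-2)) - 1)/(E - 1) = ((6 - 2*E) - 1)/(-1 + E) = (5 - 2*E)/(-1 + E))
H(g) = -g + (5 - 2*g)/(-1 + g) (H(g) = (5 - 2*g)/(-1 + g) - g = -g + (5 - 2*g)/(-1 + g))
H(7)*(-83) + R(-15) = ((5 - 1*7 - 1*7²)/(-1 + 7))*(-83) - 11 = ((5 - 7 - 1*49)/6)*(-83) - 11 = ((5 - 7 - 49)/6)*(-83) - 11 = ((⅙)*(-51))*(-83) - 11 = -17/2*(-83) - 11 = 1411/2 - 11 = 1389/2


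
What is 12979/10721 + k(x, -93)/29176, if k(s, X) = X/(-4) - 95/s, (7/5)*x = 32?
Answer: 12124160259/10009468672 ≈ 1.2113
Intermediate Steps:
x = 160/7 (x = (5/7)*32 = 160/7 ≈ 22.857)
k(s, X) = -95/s - X/4 (k(s, X) = X*(-1/4) - 95/s = -X/4 - 95/s = -95/s - X/4)
12979/10721 + k(x, -93)/29176 = 12979/10721 + (-95/160/7 - 1/4*(-93))/29176 = 12979*(1/10721) + (-95*7/160 + 93/4)*(1/29176) = 12979/10721 + (-133/32 + 93/4)*(1/29176) = 12979/10721 + (611/32)*(1/29176) = 12979/10721 + 611/933632 = 12124160259/10009468672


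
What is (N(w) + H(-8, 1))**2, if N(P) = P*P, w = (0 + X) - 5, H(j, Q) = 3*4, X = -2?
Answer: 3721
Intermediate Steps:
H(j, Q) = 12
w = -7 (w = (0 - 2) - 5 = -2 - 5 = -7)
N(P) = P**2
(N(w) + H(-8, 1))**2 = ((-7)**2 + 12)**2 = (49 + 12)**2 = 61**2 = 3721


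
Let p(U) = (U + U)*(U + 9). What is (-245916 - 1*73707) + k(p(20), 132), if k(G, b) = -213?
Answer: -319836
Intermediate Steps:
p(U) = 2*U*(9 + U) (p(U) = (2*U)*(9 + U) = 2*U*(9 + U))
(-245916 - 1*73707) + k(p(20), 132) = (-245916 - 1*73707) - 213 = (-245916 - 73707) - 213 = -319623 - 213 = -319836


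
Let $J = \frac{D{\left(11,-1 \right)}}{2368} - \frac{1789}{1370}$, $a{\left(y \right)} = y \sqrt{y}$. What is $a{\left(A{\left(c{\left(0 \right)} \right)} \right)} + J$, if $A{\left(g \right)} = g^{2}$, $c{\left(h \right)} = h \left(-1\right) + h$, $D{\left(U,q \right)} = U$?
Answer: $- \frac{2110641}{1622080} \approx -1.3012$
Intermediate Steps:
$c{\left(h \right)} = 0$ ($c{\left(h \right)} = - h + h = 0$)
$a{\left(y \right)} = y^{\frac{3}{2}}$
$J = - \frac{2110641}{1622080}$ ($J = \frac{11}{2368} - \frac{1789}{1370} = - \frac{2110641}{1622080} \approx -1.3012$)
$a{\left(A{\left(c{\left(0 \right)} \right)} \right)} + J = \left(0^{2}\right)^{\frac{3}{2}} - \frac{2110641}{1622080} = 0^{\frac{3}{2}} - \frac{2110641}{1622080} = 0 - \frac{2110641}{1622080} = - \frac{2110641}{1622080}$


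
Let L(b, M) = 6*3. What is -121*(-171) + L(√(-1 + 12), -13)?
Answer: 20709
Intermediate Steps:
L(b, M) = 18
-121*(-171) + L(√(-1 + 12), -13) = -121*(-171) + 18 = 20691 + 18 = 20709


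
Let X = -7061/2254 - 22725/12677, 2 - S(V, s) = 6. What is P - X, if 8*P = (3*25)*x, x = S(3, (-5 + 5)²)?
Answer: -2890649/88739 ≈ -32.575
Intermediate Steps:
S(V, s) = -4 (S(V, s) = 2 - 1*6 = 2 - 6 = -4)
x = -4
X = -874127/177478 (X = -7061*1/2254 - 22725*1/12677 = -307/98 - 22725/12677 = -874127/177478 ≈ -4.9253)
P = -75/2 (P = ((3*25)*(-4))/8 = (75*(-4))/8 = (⅛)*(-300) = -75/2 ≈ -37.500)
P - X = -75/2 - 1*(-874127/177478) = -75/2 + 874127/177478 = -2890649/88739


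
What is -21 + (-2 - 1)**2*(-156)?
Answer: -1425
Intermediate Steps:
-21 + (-2 - 1)**2*(-156) = -21 + (-3)**2*(-156) = -21 + 9*(-156) = -21 - 1404 = -1425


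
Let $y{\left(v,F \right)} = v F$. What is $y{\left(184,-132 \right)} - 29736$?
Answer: $-54024$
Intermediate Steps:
$y{\left(v,F \right)} = F v$
$y{\left(184,-132 \right)} - 29736 = \left(-132\right) 184 - 29736 = -24288 - 29736 = -54024$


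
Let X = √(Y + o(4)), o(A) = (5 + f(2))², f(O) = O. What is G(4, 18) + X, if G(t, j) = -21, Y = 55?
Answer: -21 + 2*√26 ≈ -10.802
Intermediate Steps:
o(A) = 49 (o(A) = (5 + 2)² = 7² = 49)
X = 2*√26 (X = √(55 + 49) = √104 = 2*√26 ≈ 10.198)
G(4, 18) + X = -21 + 2*√26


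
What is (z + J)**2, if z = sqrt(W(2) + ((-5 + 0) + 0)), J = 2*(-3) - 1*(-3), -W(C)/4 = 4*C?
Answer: (3 - I*sqrt(37))**2 ≈ -28.0 - 36.497*I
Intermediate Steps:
W(C) = -16*C
J = -3 (J = -6 + 3 = -3)
z = I*sqrt(37) (z = sqrt(-16*2 + ((-5 + 0) + 0)) = sqrt(-32 + (-5 + 0)) = sqrt(-32 - 5) = sqrt(-37) = I*sqrt(37) ≈ 6.0828*I)
(z + J)**2 = (I*sqrt(37) - 3)**2 = (-3 + I*sqrt(37))**2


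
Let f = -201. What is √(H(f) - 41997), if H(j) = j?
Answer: I*√42198 ≈ 205.42*I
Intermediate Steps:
√(H(f) - 41997) = √(-201 - 41997) = √(-42198) = I*√42198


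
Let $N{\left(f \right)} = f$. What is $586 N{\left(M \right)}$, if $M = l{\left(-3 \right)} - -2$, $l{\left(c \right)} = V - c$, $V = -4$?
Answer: $586$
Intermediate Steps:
$l{\left(c \right)} = -4 - c$
$M = 1$ ($M = \left(-4 - -3\right) - -2 = \left(-4 + 3\right) + 2 = -1 + 2 = 1$)
$586 N{\left(M \right)} = 586 \cdot 1 = 586$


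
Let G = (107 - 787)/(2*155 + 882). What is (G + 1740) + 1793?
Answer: 526332/149 ≈ 3532.4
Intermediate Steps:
G = -85/149 (G = -680/(310 + 882) = -680/1192 = -680*1/1192 = -85/149 ≈ -0.57047)
(G + 1740) + 1793 = (-85/149 + 1740) + 1793 = 259175/149 + 1793 = 526332/149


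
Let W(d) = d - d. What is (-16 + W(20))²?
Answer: 256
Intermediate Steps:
W(d) = 0
(-16 + W(20))² = (-16 + 0)² = (-16)² = 256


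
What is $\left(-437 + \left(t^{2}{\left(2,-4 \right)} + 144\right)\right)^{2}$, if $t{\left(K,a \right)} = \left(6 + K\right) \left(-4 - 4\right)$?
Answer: $14462809$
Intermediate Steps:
$t{\left(K,a \right)} = -48 - 8 K$ ($t{\left(K,a \right)} = \left(6 + K\right) \left(-8\right) = -48 - 8 K$)
$\left(-437 + \left(t^{2}{\left(2,-4 \right)} + 144\right)\right)^{2} = \left(-437 + \left(\left(-48 - 16\right)^{2} + 144\right)\right)^{2} = \left(-437 + \left(\left(-64\right)^{2} + 144\right)\right)^{2} = \left(-437 + \left(4096 + 144\right)\right)^{2} = \left(-437 + 4240\right)^{2} = 3803^{2} = 14462809$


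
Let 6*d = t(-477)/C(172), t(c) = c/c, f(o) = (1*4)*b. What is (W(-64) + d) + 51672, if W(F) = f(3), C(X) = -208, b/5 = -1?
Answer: 64461695/1248 ≈ 51652.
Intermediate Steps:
b = -5 (b = 5*(-1) = -5)
f(o) = -20 (f(o) = (1*4)*(-5) = 4*(-5) = -20)
t(c) = 1
W(F) = -20
d = -1/1248 (d = (1/(-208))/6 = (1*(-1/208))/6 = (⅙)*(-1/208) = -1/1248 ≈ -0.00080128)
(W(-64) + d) + 51672 = (-20 - 1/1248) + 51672 = -24961/1248 + 51672 = 64461695/1248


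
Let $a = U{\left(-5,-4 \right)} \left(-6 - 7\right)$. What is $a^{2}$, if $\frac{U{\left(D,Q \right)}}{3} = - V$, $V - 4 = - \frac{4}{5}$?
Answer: $\frac{389376}{25} \approx 15575.0$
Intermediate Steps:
$V = \frac{16}{5}$ ($V = 4 - \frac{4}{5} = \frac{16}{5} \approx 3.2$)
$U{\left(D,Q \right)} = - \frac{48}{5}$ ($U{\left(D,Q \right)} = 3 \left(\left(-1\right) \frac{16}{5}\right) = 3 \left(- \frac{16}{5}\right) = - \frac{48}{5}$)
$a = \frac{624}{5}$ ($a = - \frac{48 \left(-6 - 7\right)}{5} = \left(- \frac{48}{5}\right) \left(-13\right) = \frac{624}{5} \approx 124.8$)
$a^{2} = \left(\frac{624}{5}\right)^{2} = \frac{389376}{25}$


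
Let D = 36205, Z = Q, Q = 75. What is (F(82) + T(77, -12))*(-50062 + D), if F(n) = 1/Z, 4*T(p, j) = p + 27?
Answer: -9011669/25 ≈ -3.6047e+5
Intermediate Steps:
T(p, j) = 27/4 + p/4 (T(p, j) = (p + 27)/4 = (27 + p)/4 = 27/4 + p/4)
Z = 75
F(n) = 1/75
(F(82) + T(77, -12))*(-50062 + D) = (1/75 + (27/4 + (¼)*77))*(-50062 + 36205) = (1/75 + (27/4 + 77/4))*(-13857) = (1/75 + 26)*(-13857) = (1951/75)*(-13857) = -9011669/25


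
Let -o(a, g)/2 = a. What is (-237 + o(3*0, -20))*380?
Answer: -90060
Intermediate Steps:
o(a, g) = -2*a
(-237 + o(3*0, -20))*380 = (-237 - 6*0)*380 = (-237 - 2*0)*380 = (-237 + 0)*380 = -237*380 = -90060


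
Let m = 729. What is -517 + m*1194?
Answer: 869909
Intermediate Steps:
-517 + m*1194 = -517 + 729*1194 = -517 + 870426 = 869909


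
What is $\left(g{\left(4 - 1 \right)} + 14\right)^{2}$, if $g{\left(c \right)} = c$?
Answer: $289$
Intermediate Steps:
$\left(g{\left(4 - 1 \right)} + 14\right)^{2} = \left(\left(4 - 1\right) + 14\right)^{2} = \left(3 + 14\right)^{2} = 17^{2} = 289$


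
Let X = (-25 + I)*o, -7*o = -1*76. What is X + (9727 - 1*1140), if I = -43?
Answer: 54941/7 ≈ 7848.7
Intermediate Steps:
o = 76/7 (o = -(-1)*76/7 = -⅐*(-76) = 76/7 ≈ 10.857)
X = -5168/7 (X = (-25 - 43)*(76/7) = -68*76/7 = -5168/7 ≈ -738.29)
X + (9727 - 1*1140) = -5168/7 + (9727 - 1*1140) = -5168/7 + (9727 - 1140) = -5168/7 + 8587 = 54941/7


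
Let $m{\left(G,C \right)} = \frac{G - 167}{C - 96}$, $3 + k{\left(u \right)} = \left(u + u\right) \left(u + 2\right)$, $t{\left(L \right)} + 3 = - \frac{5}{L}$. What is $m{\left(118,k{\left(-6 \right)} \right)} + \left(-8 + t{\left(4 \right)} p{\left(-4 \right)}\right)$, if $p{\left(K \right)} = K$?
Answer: $\frac{508}{51} \approx 9.9608$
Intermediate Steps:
$t{\left(L \right)} = -3 - \frac{5}{L}$
$k{\left(u \right)} = -3 + 2 u \left(2 + u\right)$ ($k{\left(u \right)} = -3 + \left(u + u\right) \left(u + 2\right) = -3 + 2 u \left(2 + u\right)$)
$m{\left(G,C \right)} = \frac{-167 + G}{-96 + C}$
$m{\left(118,k{\left(-6 \right)} \right)} + \left(-8 + t{\left(4 \right)} p{\left(-4 \right)}\right) = \frac{-167 + 118}{-96 + \left(-3 + 2 \left(-6\right)^{2} + 4 \left(-6\right)\right)} - \left(8 - \left(-3 - \frac{5}{4}\right) \left(-4\right)\right) = \frac{1}{-96 - -45} \left(-49\right) - \left(8 - \left(-3 - \frac{5}{4}\right) \left(-4\right)\right) = \frac{1}{-96 + 45} \left(-49\right) - -9 = \frac{1}{-51} \left(-49\right) + \left(-8 + 17\right) = \left(- \frac{1}{51}\right) \left(-49\right) + 9 = \frac{49}{51} + 9 = \frac{508}{51}$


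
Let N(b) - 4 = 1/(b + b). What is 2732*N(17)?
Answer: 187142/17 ≈ 11008.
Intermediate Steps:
N(b) = 4 + 1/(2*b) (N(b) = 4 + 1/(b + b) = 4 + 1/(2*b))
2732*N(17) = 2732*(4 + (½)/17) = 2732*(4 + (½)*(1/17)) = 2732*(4 + 1/34) = 2732*(137/34) = 187142/17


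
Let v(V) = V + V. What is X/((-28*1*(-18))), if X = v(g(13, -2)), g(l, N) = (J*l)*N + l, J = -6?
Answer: 169/252 ≈ 0.67064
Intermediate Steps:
g(l, N) = l - 6*N*l (g(l, N) = (-6*l)*N + l = -6*N*l + l = l - 6*N*l)
v(V) = 2*V
X = 338 (X = 2*(13*(1 - 6*(-2))) = 2*(13*(1 + 12)) = 2*(13*13) = 2*169 = 338)
X/((-28*1*(-18))) = 338/((-28*1*(-18))) = 338/((-28*(-18))) = 338/504 = 338*(1/504) = 169/252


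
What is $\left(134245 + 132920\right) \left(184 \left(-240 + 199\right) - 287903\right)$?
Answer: $-78933097755$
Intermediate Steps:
$\left(134245 + 132920\right) \left(184 \left(-240 + 199\right) - 287903\right) = 267165 \left(184 \left(-41\right) - 287903\right) = 267165 \left(-7544 - 287903\right) = 267165 \left(-295447\right) = -78933097755$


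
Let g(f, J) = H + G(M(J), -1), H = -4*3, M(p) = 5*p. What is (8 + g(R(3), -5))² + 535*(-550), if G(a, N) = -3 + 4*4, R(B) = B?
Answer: -294169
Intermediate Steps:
G(a, N) = 13 (G(a, N) = -3 + 16 = 13)
H = -12
g(f, J) = 1 (g(f, J) = -12 + 13 = 1)
(8 + g(R(3), -5))² + 535*(-550) = (8 + 1)² + 535*(-550) = 9² - 294250 = 81 - 294250 = -294169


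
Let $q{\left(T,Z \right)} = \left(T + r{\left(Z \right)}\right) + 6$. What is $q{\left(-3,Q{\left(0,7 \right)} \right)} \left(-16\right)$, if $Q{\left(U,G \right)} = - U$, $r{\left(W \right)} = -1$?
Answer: $-32$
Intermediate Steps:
$q{\left(T,Z \right)} = 5 + T$ ($q{\left(T,Z \right)} = \left(T - 1\right) + 6 = \left(-1 + T\right) + 6 = 5 + T$)
$q{\left(-3,Q{\left(0,7 \right)} \right)} \left(-16\right) = \left(5 - 3\right) \left(-16\right) = 2 \left(-16\right) = -32$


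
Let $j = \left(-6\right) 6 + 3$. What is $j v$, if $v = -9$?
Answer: $297$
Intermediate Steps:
$j = -33$ ($j = -36 + 3 = -33$)
$j v = \left(-33\right) \left(-9\right) = 297$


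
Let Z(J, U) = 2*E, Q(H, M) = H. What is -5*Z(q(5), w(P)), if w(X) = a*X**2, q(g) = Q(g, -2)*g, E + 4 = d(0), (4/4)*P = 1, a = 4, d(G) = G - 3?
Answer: 70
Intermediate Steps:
d(G) = -3 + G
P = 1
E = -7 (E = -4 + (-3 + 0) = -4 - 3 = -7)
q(g) = g**2 (q(g) = g*g = g**2)
w(X) = 4*X**2
Z(J, U) = -14 (Z(J, U) = 2*(-7) = -14)
-5*Z(q(5), w(P)) = -5*(-14) = 70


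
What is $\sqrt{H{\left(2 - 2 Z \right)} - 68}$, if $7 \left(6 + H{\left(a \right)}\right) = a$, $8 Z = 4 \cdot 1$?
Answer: $\frac{i \sqrt{3619}}{7} \approx 8.594 i$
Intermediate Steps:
$Z = \frac{1}{2}$ ($Z = \frac{4 \cdot 1}{8} = \frac{1}{8} \cdot 4 = \frac{1}{2} \approx 0.5$)
$H{\left(a \right)} = -6 + \frac{a}{7}$
$\sqrt{H{\left(2 - 2 Z \right)} - 68} = \sqrt{\left(-6 + \frac{2 - 1}{7}\right) - 68} = \sqrt{\left(-6 + \frac{1}{7} \cdot 1\right) - 68} = \sqrt{\left(-6 + \frac{1}{7}\right) - 68} = \sqrt{- \frac{41}{7} - 68} = \sqrt{- \frac{517}{7}} = \frac{i \sqrt{3619}}{7}$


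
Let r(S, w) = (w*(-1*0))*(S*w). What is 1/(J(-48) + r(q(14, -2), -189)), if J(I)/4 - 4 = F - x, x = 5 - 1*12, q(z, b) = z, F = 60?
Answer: 1/284 ≈ 0.0035211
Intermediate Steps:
x = -7 (x = 5 - 12 = -7)
r(S, w) = 0 (r(S, w) = (w*0)*(S*w) = 0*(S*w) = 0)
J(I) = 284 (J(I) = 16 + 4*(60 - 1*(-7)) = 16 + 4*(60 + 7) = 16 + 4*67 = 16 + 268 = 284)
1/(J(-48) + r(q(14, -2), -189)) = 1/(284 + 0) = 1/284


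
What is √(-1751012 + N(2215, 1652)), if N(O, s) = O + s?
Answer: I*√1747145 ≈ 1321.8*I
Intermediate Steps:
√(-1751012 + N(2215, 1652)) = √(-1751012 + (2215 + 1652)) = √(-1751012 + 3867) = √(-1747145) = I*√1747145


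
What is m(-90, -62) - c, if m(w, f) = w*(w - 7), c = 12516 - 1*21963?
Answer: 18177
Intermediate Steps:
c = -9447 (c = 12516 - 21963 = -9447)
m(w, f) = w*(-7 + w)
m(-90, -62) - c = -90*(-7 - 90) - 1*(-9447) = -90*(-97) + 9447 = 8730 + 9447 = 18177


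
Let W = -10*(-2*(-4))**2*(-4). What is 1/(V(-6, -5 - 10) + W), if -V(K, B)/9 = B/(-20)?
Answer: 4/10213 ≈ 0.00039166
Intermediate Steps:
V(K, B) = 9*B/20 (V(K, B) = -9*B/(-20) = -9*B*(-1)/20 = -(-9)*B/20 = 9*B/20)
W = 2560 (W = -10*8**2*(-4) = -10*64*(-4) = -640*(-4) = 2560)
1/(V(-6, -5 - 10) + W) = 1/(9*(-5 - 10)/20 + 2560) = 1/((9/20)*(-15) + 2560) = 1/(-27/4 + 2560) = 1/(10213/4) = 4/10213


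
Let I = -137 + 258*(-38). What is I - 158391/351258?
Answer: -1164004723/117086 ≈ -9941.5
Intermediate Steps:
I = -9941 (I = -137 - 9804 = -9941)
I - 158391/351258 = -9941 - 158391/351258 = -9941 - 1*52797/117086 = -9941 - 52797/117086 = -1164004723/117086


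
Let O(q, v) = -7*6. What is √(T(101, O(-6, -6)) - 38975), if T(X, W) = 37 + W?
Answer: 2*I*√9745 ≈ 197.43*I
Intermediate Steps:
O(q, v) = -42
√(T(101, O(-6, -6)) - 38975) = √((37 - 42) - 38975) = √(-5 - 38975) = √(-38980) = 2*I*√9745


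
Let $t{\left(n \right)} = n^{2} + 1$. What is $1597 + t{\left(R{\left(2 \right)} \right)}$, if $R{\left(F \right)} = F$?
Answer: $1602$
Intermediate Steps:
$t{\left(n \right)} = 1 + n^{2}$
$1597 + t{\left(R{\left(2 \right)} \right)} = 1597 + \left(1 + 2^{2}\right) = 1597 + \left(1 + 4\right) = 1597 + 5 = 1602$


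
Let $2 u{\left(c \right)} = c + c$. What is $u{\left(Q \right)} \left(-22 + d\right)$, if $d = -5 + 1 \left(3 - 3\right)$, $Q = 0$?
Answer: $0$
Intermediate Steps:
$u{\left(c \right)} = c$ ($u{\left(c \right)} = \frac{c + c}{2} = \frac{2 c}{2} = c$)
$d = -5$ ($d = -5 + 1 \left(3 - 3\right) = -5 + 1 \cdot 0 = -5 + 0 = -5$)
$u{\left(Q \right)} \left(-22 + d\right) = 0 \left(-22 - 5\right) = 0 \left(-27\right) = 0$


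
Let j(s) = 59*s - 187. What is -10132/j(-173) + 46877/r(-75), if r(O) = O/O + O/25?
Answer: -243609637/10394 ≈ -23438.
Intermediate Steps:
j(s) = -187 + 59*s
r(O) = 1 + O/25 (r(O) = 1 + O*(1/25) = 1 + O/25)
-10132/j(-173) + 46877/r(-75) = -10132/(-187 + 59*(-173)) + 46877/(1 + (1/25)*(-75)) = -10132/(-187 - 10207) + 46877/(1 - 3) = -10132/(-10394) + 46877/(-2) = -10132*(-1/10394) + 46877*(-½) = 5066/5197 - 46877/2 = -243609637/10394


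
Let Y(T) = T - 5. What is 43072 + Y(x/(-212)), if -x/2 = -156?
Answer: 2282473/53 ≈ 43066.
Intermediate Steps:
x = 312 (x = -2*(-156) = 312)
Y(T) = -5 + T
43072 + Y(x/(-212)) = 43072 + (-5 + 312/(-212)) = 43072 + (-5 + 312*(-1/212)) = 43072 + (-5 - 78/53) = 43072 - 343/53 = 2282473/53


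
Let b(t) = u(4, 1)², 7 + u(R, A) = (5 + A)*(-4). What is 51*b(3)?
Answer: 49011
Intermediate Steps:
u(R, A) = -27 - 4*A (u(R, A) = -7 + (5 + A)*(-4) = -7 + (-20 - 4*A) = -27 - 4*A)
b(t) = 961 (b(t) = (-27 - 4*1)² = (-27 - 4)² = (-31)² = 961)
51*b(3) = 51*961 = 49011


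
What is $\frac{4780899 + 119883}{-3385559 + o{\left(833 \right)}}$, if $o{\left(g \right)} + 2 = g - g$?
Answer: $- \frac{4900782}{3385561} \approx -1.4476$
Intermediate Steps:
$o{\left(g \right)} = -2$ ($o{\left(g \right)} = -2 + \left(g - g\right) = -2 + 0 = -2$)
$\frac{4780899 + 119883}{-3385559 + o{\left(833 \right)}} = \frac{4780899 + 119883}{-3385559 - 2} = \frac{4900782}{-3385561} = 4900782 \left(- \frac{1}{3385561}\right) = - \frac{4900782}{3385561}$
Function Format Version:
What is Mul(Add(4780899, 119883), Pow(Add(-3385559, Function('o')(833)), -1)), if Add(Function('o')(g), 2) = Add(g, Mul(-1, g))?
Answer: Rational(-4900782, 3385561) ≈ -1.4476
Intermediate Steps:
Function('o')(g) = -2 (Function('o')(g) = Add(-2, Add(g, Mul(-1, g))) = Add(-2, 0) = -2)
Mul(Add(4780899, 119883), Pow(Add(-3385559, Function('o')(833)), -1)) = Mul(Add(4780899, 119883), Pow(Add(-3385559, -2), -1)) = Mul(4900782, Pow(-3385561, -1)) = Mul(4900782, Rational(-1, 3385561)) = Rational(-4900782, 3385561)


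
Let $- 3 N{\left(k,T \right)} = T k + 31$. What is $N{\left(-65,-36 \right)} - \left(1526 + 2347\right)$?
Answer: $- \frac{13990}{3} \approx -4663.3$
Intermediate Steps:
$N{\left(k,T \right)} = - \frac{31}{3} - \frac{T k}{3}$ ($N{\left(k,T \right)} = - \frac{T k + 31}{3} = - \frac{31 + T k}{3} = - \frac{31}{3} - \frac{T k}{3}$)
$N{\left(-65,-36 \right)} - \left(1526 + 2347\right) = \left(- \frac{31}{3} - \left(-12\right) \left(-65\right)\right) - \left(1526 + 2347\right) = \left(- \frac{31}{3} - 780\right) - 3873 = - \frac{2371}{3} - 3873 = - \frac{13990}{3}$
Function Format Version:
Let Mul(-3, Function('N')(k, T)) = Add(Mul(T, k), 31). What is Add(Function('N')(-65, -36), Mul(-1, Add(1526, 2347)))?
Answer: Rational(-13990, 3) ≈ -4663.3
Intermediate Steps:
Function('N')(k, T) = Add(Rational(-31, 3), Mul(Rational(-1, 3), T, k)) (Function('N')(k, T) = Mul(Rational(-1, 3), Add(Mul(T, k), 31)) = Mul(Rational(-1, 3), Add(31, Mul(T, k))) = Add(Rational(-31, 3), Mul(Rational(-1, 3), T, k)))
Add(Function('N')(-65, -36), Mul(-1, Add(1526, 2347))) = Add(Add(Rational(-31, 3), Mul(Rational(-1, 3), -36, -65)), Mul(-1, Add(1526, 2347))) = Add(Add(Rational(-31, 3), -780), Mul(-1, 3873)) = Add(Rational(-2371, 3), -3873) = Rational(-13990, 3)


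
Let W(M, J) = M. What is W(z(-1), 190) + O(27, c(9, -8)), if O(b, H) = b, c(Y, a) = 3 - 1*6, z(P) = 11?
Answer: 38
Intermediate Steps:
c(Y, a) = -3 (c(Y, a) = 3 - 6 = -3)
W(z(-1), 190) + O(27, c(9, -8)) = 11 + 27 = 38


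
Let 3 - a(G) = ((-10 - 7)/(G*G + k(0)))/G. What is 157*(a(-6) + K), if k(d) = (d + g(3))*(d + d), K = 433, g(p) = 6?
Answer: 14782963/216 ≈ 68440.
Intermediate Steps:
k(d) = 2*d*(6 + d) (k(d) = (d + 6)*(d + d) = (6 + d)*(2*d) = 2*d*(6 + d))
a(G) = 3 + 17/G³ (a(G) = 3 - (-10 - 7)/(G*G + 2*0*(6 + 0))/G = 3 - (-17/(G² + 2*0*6))/G = 3 - (-17/(G² + 0))/G = 3 - (-17/G²)/G = 3 - (-17)/G³ = 3 + 17/G³)
157*(a(-6) + K) = 157*((3 + 17/(-6)³) + 433) = 157*((3 + 17*(-1/216)) + 433) = 157*((3 - 17/216) + 433) = 157*(631/216 + 433) = 157*(94159/216) = 14782963/216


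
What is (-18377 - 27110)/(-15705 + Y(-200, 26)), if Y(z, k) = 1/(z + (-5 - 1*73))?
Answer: 12645386/4365991 ≈ 2.8963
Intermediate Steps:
Y(z, k) = 1/(-78 + z) (Y(z, k) = 1/(z + (-5 - 73)) = 1/(z - 78) = 1/(-78 + z))
(-18377 - 27110)/(-15705 + Y(-200, 26)) = (-18377 - 27110)/(-15705 + 1/(-78 - 200)) = -45487/(-15705 + 1/(-278)) = -45487/(-15705 - 1/278) = -45487/(-4365991/278) = -45487*(-278/4365991) = 12645386/4365991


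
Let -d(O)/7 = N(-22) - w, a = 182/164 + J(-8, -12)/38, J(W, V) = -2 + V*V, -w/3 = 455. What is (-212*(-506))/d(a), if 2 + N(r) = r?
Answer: -107272/9387 ≈ -11.428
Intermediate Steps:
w = -1365 (w = -3*455 = -1365)
N(r) = -2 + r
J(W, V) = -2 + V²
a = 7551/1558 (a = 182/164 + (-2 + (-12)²)/38 = 182*(1/164) + (-2 + 144)*(1/38) = 91/82 + 142*(1/38) = 91/82 + 71/19 = 7551/1558 ≈ 4.8466)
d(O) = -9387 (d(O) = -7*((-2 - 22) - 1*(-1365)) = -7*(-24 + 1365) = -7*1341 = -9387)
(-212*(-506))/d(a) = -212*(-506)/(-9387) = 107272*(-1/9387) = -107272/9387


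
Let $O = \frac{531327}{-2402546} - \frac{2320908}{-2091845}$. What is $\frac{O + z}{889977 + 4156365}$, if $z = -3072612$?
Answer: $- \frac{5147395695038202329}{8453890890393800180} \approx -0.60888$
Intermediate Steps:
$O = \frac{4464634503453}{5025753837370}$ ($O = 531327 \left(- \frac{1}{2402546}\right) - - \frac{2320908}{2091845} = - \frac{531327}{2402546} + \frac{2320908}{2091845} = \frac{4464634503453}{5025753837370} \approx 0.88835$)
$\frac{O + z}{889977 + 4156365} = \frac{\frac{4464634503453}{5025753837370} - 3072612}{889977 + 4156365} = - \frac{15442187085114606987}{5025753837370 \cdot 5046342} = \left(- \frac{15442187085114606987}{5025753837370}\right) \frac{1}{5046342} = - \frac{5147395695038202329}{8453890890393800180}$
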